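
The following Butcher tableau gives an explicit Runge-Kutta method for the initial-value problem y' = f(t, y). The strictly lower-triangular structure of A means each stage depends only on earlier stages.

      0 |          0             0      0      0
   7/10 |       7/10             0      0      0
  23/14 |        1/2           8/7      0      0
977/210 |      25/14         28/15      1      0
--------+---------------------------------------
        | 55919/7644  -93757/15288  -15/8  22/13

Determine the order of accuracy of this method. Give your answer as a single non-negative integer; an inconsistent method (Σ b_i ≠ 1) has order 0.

b = (55919/7644, -93757/15288, -15/8, 22/13)
c = (0, 7/10, 23/14, 977/210)
Ac = (0, 0, 4/5, 3097/1050)
Σ b_i: 55919/7644·1 + (-93757/15288)·1 + (-15/8)·1 + 22/13·1 = 1 ✓
b·c: (-93757/15288)·7/10 + (-15/8)·23/14 + 22/13·977/210 = 1/2 ✓
b·c²: (-93757/15288)·49/100 + (-15/8)·529/196 + 22/13·954529/44100 = 2620099/91728 ≠ 1/3 ⇒ order 2.
b·Ac: (-15/8)·4/5 + 22/13·3097/1050 = 47659/13650 ≠ 1/6

2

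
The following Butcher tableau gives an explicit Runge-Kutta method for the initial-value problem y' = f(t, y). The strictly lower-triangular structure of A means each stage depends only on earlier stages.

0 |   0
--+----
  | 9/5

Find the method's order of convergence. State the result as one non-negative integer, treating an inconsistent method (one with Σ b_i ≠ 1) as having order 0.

0

b = (9/5)
c = (0)
Σ b_i: 9/5·1 = 9/5 ≠ 1 ⇒ order 0.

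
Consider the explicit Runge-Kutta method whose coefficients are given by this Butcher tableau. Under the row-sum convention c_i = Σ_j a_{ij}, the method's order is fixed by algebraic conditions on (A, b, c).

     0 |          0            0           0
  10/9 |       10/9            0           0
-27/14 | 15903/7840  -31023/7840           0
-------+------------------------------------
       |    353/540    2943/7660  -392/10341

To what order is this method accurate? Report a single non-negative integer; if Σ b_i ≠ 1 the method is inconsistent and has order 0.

b = (353/540, 2943/7660, -392/10341)
c = (0, 10/9, -27/14)
Ac = (0, 0, -3447/784)
Σ b_i: 353/540·1 + 2943/7660·1 + (-392/10341)·1 = 1 ✓
b·c: 2943/7660·10/9 + (-392/10341)·(-27/14) = 1/2 ✓
b·c²: 2943/7660·100/81 + (-392/10341)·729/196 = 1/3 ✓
b·Ac: (-392/10341)·(-3447/784) = 1/6 ✓; 3 stages ⇒ order 3.

3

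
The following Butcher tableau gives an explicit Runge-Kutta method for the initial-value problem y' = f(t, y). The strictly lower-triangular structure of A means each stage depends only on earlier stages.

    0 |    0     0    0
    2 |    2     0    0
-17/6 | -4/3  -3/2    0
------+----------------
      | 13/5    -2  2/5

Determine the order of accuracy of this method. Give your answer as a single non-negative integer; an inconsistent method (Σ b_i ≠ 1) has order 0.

b = (13/5, -2, 2/5)
c = (0, 2, -17/6)
Ac = (0, 0, -3)
Σ b_i: 13/5·1 + (-2)·1 + 2/5·1 = 1 ✓
b·c: (-2)·2 + 2/5·(-17/6) = -77/15 ≠ 1/2 ⇒ order 1.

1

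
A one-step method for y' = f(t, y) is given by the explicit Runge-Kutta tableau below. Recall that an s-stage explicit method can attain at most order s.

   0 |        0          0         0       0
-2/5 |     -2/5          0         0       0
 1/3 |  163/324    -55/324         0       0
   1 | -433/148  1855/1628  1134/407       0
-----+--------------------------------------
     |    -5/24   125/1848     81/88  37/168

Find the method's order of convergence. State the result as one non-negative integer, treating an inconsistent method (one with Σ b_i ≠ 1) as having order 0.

b = (-5/24, 125/1848, 81/88, 37/168)
c = (0, -2/5, 1/3, 1)
Ac = (0, 0, 11/162, 35/74)
Σ b_i: (-5/24)·1 + 125/1848·1 + 81/88·1 + 37/168·1 = 1 ✓
b·c: 125/1848·(-2/5) + 81/88·1/3 + 37/168·1 = 1/2 ✓
b·c²: 125/1848·4/25 + 81/88·1/9 + 37/168·1 = 1/3 ✓
b·Ac: 81/88·11/162 + 37/168·35/74 = 1/6 ✓
b·c³: 125/1848·(-8/125) + 81/88·1/27 + 37/168·1 = 1/4 ✓
b·(c∘Ac): 81/88·11/486 + 37/168·35/74 = 1/8 ✓
b·Ac²: 81/88·(-11/405) + 37/168·91/185 = 1/12 ✓
b·A²c: 37/168·7/37 = 1/24 ✓; 4 stages ⇒ order 4.

4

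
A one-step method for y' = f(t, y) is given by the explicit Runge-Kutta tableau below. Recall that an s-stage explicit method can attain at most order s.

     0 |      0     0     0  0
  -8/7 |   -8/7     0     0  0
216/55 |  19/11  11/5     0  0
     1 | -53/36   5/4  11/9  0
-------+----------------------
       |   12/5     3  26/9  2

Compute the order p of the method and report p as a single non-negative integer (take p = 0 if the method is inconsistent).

0

b = (12/5, 3, 26/9, 2)
c = (0, -8/7, 216/55, 1)
Ac = (0, 0, -88/35, 118/35)
Σ b_i: 12/5·1 + 3·1 + 26/9·1 + 2·1 = 463/45 ≠ 1 ⇒ order 0.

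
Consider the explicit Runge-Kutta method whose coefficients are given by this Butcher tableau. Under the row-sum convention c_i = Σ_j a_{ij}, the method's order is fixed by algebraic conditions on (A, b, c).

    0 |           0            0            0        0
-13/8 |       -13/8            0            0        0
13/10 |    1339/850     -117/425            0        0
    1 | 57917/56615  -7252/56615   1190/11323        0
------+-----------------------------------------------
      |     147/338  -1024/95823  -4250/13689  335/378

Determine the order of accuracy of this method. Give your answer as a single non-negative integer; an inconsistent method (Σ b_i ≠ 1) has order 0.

4

b = (147/338, -1024/95823, -4250/13689, 335/378)
c = (0, -13/8, 13/10, 1)
Ac = (0, 0, 1521/3400, 231/670)
Σ b_i: 147/338·1 + (-1024/95823)·1 + (-4250/13689)·1 + 335/378·1 = 1 ✓
b·c: (-1024/95823)·(-13/8) + (-4250/13689)·13/10 + 335/378·1 = 1/2 ✓
b·c²: (-1024/95823)·169/64 + (-4250/13689)·169/100 + 335/378·1 = 1/3 ✓
b·Ac: (-4250/13689)·1521/3400 + 335/378·231/670 = 1/6 ✓
b·c³: (-1024/95823)·(-2197/512) + (-4250/13689)·2197/1000 + 335/378·1 = 1/4 ✓
b·(c∘Ac): (-4250/13689)·19773/34000 + 335/378·231/670 = 1/8 ✓
b·Ac²: (-4250/13689)·(-19773/27200) + 335/378·(-861/5360) = 1/12 ✓
b·A²c: 335/378·63/1340 = 1/24 ✓; 4 stages ⇒ order 4.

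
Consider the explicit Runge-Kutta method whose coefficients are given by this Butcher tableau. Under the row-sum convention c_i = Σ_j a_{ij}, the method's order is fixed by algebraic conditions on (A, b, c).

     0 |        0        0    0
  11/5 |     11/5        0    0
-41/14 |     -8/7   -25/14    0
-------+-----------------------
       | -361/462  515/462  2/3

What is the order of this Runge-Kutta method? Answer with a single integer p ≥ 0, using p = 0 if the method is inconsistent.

2

b = (-361/462, 515/462, 2/3)
c = (0, 11/5, -41/14)
Ac = (0, 0, -55/14)
Σ b_i: (-361/462)·1 + 515/462·1 + 2/3·1 = 1 ✓
b·c: 515/462·11/5 + 2/3·(-41/14) = 1/2 ✓
b·c²: 515/462·121/25 + 2/3·1681/196 = 8168/735 ≠ 1/3 ⇒ order 2.
b·Ac: 2/3·(-55/14) = -55/21 ≠ 1/6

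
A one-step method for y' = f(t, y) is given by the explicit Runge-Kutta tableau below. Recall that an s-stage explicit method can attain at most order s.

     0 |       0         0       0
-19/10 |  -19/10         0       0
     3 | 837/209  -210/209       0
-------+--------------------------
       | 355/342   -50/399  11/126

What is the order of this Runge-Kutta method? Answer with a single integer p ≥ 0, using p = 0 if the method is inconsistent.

b = (355/342, -50/399, 11/126)
c = (0, -19/10, 3)
Ac = (0, 0, 21/11)
Σ b_i: 355/342·1 + (-50/399)·1 + 11/126·1 = 1 ✓
b·c: (-50/399)·(-19/10) + 11/126·3 = 1/2 ✓
b·c²: (-50/399)·361/100 + 11/126·9 = 1/3 ✓
b·Ac: 11/126·21/11 = 1/6 ✓; 3 stages ⇒ order 3.

3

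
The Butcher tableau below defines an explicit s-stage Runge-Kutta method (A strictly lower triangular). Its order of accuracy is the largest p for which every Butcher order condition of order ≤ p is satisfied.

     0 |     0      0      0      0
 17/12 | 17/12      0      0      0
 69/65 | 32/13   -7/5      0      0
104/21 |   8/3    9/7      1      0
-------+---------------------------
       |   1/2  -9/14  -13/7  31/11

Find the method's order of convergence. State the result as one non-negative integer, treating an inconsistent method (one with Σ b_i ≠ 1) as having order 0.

b = (1/2, -9/14, -13/7, 31/11)
c = (0, 17/12, 69/65, 104/21)
Ac = (0, 0, -119/60, 5247/1820)
Σ b_i: 1/2·1 + (-9/14)·1 + (-13/7)·1 + 31/11·1 = 9/11 ≠ 1 ⇒ order 0.

0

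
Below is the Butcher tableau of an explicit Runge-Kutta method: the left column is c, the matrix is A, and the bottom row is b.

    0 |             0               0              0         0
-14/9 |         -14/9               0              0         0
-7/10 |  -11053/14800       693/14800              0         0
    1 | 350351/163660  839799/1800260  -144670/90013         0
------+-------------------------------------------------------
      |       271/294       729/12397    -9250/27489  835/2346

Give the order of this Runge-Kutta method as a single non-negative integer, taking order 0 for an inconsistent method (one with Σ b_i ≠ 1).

b = (271/294, 729/12397, -9250/27489, 835/2346)
c = (0, -14/9, -7/10, 1)
Ac = (0, 0, -539/7400, 667/1670)
Σ b_i: 271/294·1 + 729/12397·1 + (-9250/27489)·1 + 835/2346·1 = 1 ✓
b·c: 729/12397·(-14/9) + (-9250/27489)·(-7/10) + 835/2346·1 = 1/2 ✓
b·c²: 729/12397·196/81 + (-9250/27489)·49/100 + 835/2346·1 = 1/3 ✓
b·Ac: (-9250/27489)·(-539/7400) + 835/2346·667/1670 = 1/6 ✓
b·c³: 729/12397·(-2744/729) + (-9250/27489)·(-343/1000) + 835/2346·1 = 1/4 ✓
b·(c∘Ac): (-9250/27489)·3773/74000 + 835/2346·667/1670 = 1/8 ✓
b·Ac²: (-9250/27489)·3773/33300 + 835/2346·5129/15030 = 1/12 ✓
b·A²c: 835/2346·391/3340 = 1/24 ✓; 4 stages ⇒ order 4.

4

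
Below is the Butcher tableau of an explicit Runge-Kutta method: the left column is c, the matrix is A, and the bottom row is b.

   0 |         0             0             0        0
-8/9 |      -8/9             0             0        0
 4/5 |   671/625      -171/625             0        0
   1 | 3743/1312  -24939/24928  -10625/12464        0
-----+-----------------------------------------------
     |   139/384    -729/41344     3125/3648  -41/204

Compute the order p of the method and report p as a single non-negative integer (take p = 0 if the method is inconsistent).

b = (139/384, -729/41344, 3125/3648, -41/204)
c = (0, -8/9, 4/5, 1)
Ac = (0, 0, 152/625, 17/82)
Σ b_i: 139/384·1 + (-729/41344)·1 + 3125/3648·1 + (-41/204)·1 = 1 ✓
b·c: (-729/41344)·(-8/9) + 3125/3648·4/5 + (-41/204)·1 = 1/2 ✓
b·c²: (-729/41344)·64/81 + 3125/3648·16/25 + (-41/204)·1 = 1/3 ✓
b·Ac: 3125/3648·152/625 + (-41/204)·17/82 = 1/6 ✓
b·c³: (-729/41344)·(-512/729) + 3125/3648·64/125 + (-41/204)·1 = 1/4 ✓
b·(c∘Ac): 3125/3648·608/3125 + (-41/204)·17/82 = 1/8 ✓
b·Ac²: 3125/3648·(-1216/5625) + (-41/204)·(-493/369) = 1/12 ✓
b·A²c: (-41/204)·(-17/82) = 1/24 ✓; 4 stages ⇒ order 4.

4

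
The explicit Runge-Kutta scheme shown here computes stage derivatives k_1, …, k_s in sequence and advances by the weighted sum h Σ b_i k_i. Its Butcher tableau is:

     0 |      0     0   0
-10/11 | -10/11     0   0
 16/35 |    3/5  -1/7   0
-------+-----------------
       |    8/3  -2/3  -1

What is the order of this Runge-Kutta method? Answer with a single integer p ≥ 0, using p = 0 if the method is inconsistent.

1

b = (8/3, -2/3, -1)
c = (0, -10/11, 16/35)
Ac = (0, 0, 10/77)
Σ b_i: 8/3·1 + (-2/3)·1 + (-1)·1 = 1 ✓
b·c: (-2/3)·(-10/11) + (-1)·16/35 = 172/1155 ≠ 1/2 ⇒ order 1.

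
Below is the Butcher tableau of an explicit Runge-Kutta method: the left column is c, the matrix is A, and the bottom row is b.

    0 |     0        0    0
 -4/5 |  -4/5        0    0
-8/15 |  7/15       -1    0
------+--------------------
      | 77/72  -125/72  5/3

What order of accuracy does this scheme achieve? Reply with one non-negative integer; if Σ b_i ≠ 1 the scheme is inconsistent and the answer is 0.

2

b = (77/72, -125/72, 5/3)
c = (0, -4/5, -8/15)
Ac = (0, 0, 4/5)
Σ b_i: 77/72·1 + (-125/72)·1 + 5/3·1 = 1 ✓
b·c: (-125/72)·(-4/5) + 5/3·(-8/15) = 1/2 ✓
b·c²: (-125/72)·16/25 + 5/3·64/225 = -86/135 ≠ 1/3 ⇒ order 2.
b·Ac: 5/3·4/5 = 4/3 ≠ 1/6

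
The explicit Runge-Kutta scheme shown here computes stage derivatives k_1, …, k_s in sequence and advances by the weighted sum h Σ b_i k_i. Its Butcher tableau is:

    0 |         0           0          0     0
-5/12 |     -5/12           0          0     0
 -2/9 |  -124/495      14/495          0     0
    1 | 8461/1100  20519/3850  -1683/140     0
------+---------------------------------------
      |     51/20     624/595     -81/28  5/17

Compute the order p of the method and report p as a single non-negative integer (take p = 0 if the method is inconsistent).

4

b = (51/20, 624/595, -81/28, 5/17)
c = (0, -5/12, -2/9, 1)
Ac = (0, 0, -7/594, 119/264)
Σ b_i: 51/20·1 + 624/595·1 + (-81/28)·1 + 5/17·1 = 1 ✓
b·c: 624/595·(-5/12) + (-81/28)·(-2/9) + 5/17·1 = 1/2 ✓
b·c²: 624/595·25/144 + (-81/28)·4/81 + 5/17·1 = 1/3 ✓
b·Ac: (-81/28)·(-7/594) + 5/17·119/264 = 1/6 ✓
b·c³: 624/595·(-125/1728) + (-81/28)·(-8/729) + 5/17·1 = 1/4 ✓
b·(c∘Ac): (-81/28)·7/2673 + 5/17·119/264 = 1/8 ✓
b·Ac²: (-81/28)·35/7128 + 5/17·1751/5280 = 1/12 ✓
b·A²c: 5/17·17/120 = 1/24 ✓; 4 stages ⇒ order 4.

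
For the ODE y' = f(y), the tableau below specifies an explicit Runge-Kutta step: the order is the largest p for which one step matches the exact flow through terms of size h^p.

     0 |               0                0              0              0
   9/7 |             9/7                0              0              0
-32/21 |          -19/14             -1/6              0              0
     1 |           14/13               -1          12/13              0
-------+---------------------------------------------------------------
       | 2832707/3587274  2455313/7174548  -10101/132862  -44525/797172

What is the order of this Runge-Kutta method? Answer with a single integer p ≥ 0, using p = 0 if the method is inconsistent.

b = (2832707/3587274, 2455313/7174548, -10101/132862, -44525/797172)
c = (0, 9/7, -32/21, 1)
Ac = (0, 0, -3/14, -35/13)
Σ b_i: 2832707/3587274·1 + 2455313/7174548·1 + (-10101/132862)·1 + (-44525/797172)·1 = 1 ✓
b·c: 2455313/7174548·9/7 + (-10101/132862)·(-32/21) + (-44525/797172)·1 = 1/2 ✓
b·c²: 2455313/7174548·81/49 + (-10101/132862)·1024/441 + (-44525/797172)·1 = 1/3 ✓
b·Ac: (-10101/132862)·(-3/14) + (-44525/797172)·(-35/13) = 1/6 ✓
b·c³: 2455313/7174548·729/343 + (-10101/132862)·(-32768/9261) + (-44525/797172)·1 = 55106039/58592142 ≠ 1/4 ⇒ order 3.
b·(c∘Ac): (-10101/132862)·16/49 + (-44525/797172)·(-35/13) = 700597/5580204 ≠ 1/8
b·Ac²: (-10101/132862)·(-27/98) + (-44525/797172)·937/1911 = -377341/58592142 ≠ 1/12
b·A²c: (-44525/797172)·(-18/91) = 10275/930034 ≠ 1/24

3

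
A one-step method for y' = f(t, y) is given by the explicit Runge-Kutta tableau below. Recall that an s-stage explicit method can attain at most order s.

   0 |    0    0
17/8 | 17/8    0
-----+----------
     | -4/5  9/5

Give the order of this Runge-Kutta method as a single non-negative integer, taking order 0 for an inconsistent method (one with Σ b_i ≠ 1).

b = (-4/5, 9/5)
c = (0, 17/8)
Σ b_i: (-4/5)·1 + 9/5·1 = 1 ✓
b·c: 9/5·17/8 = 153/40 ≠ 1/2 ⇒ order 1.

1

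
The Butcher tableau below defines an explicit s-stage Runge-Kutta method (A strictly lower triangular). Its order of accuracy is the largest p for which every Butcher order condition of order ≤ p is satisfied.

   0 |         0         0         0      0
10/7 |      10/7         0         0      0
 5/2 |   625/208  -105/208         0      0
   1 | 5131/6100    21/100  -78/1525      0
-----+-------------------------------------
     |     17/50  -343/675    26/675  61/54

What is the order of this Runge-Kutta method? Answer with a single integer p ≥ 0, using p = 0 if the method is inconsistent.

b = (17/50, -343/675, 26/675, 61/54)
c = (0, 10/7, 5/2, 1)
Ac = (0, 0, -75/104, 21/122)
Σ b_i: 17/50·1 + (-343/675)·1 + 26/675·1 + 61/54·1 = 1 ✓
b·c: (-343/675)·10/7 + 26/675·5/2 + 61/54·1 = 1/2 ✓
b·c²: (-343/675)·100/49 + 26/675·25/4 + 61/54·1 = 1/3 ✓
b·Ac: 26/675·(-75/104) + 61/54·21/122 = 1/6 ✓
b·c³: (-343/675)·1000/343 + 26/675·125/8 + 61/54·1 = 1/4 ✓
b·(c∘Ac): 26/675·(-375/208) + 61/54·21/122 = 1/8 ✓
b·Ac²: 26/675·(-375/364) + 61/54·93/854 = 1/12 ✓
b·A²c: 61/54·9/244 = 1/24 ✓; 4 stages ⇒ order 4.

4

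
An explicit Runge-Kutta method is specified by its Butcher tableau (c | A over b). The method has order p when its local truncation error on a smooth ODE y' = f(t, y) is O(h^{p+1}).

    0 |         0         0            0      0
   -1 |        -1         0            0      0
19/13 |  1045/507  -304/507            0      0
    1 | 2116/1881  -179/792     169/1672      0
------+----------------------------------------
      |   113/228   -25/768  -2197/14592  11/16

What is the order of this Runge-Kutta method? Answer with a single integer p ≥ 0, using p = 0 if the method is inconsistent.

b = (113/228, -25/768, -2197/14592, 11/16)
c = (0, -1, 19/13, 1)
Ac = (0, 0, 304/507, 37/99)
Σ b_i: 113/228·1 + (-25/768)·1 + (-2197/14592)·1 + 11/16·1 = 1 ✓
b·c: (-25/768)·(-1) + (-2197/14592)·19/13 + 11/16·1 = 1/2 ✓
b·c²: (-25/768)·1 + (-2197/14592)·361/169 + 11/16·1 = 1/3 ✓
b·Ac: (-2197/14592)·304/507 + 11/16·37/99 = 1/6 ✓
b·c³: (-25/768)·(-1) + (-2197/14592)·6859/2197 + 11/16·1 = 1/4 ✓
b·(c∘Ac): (-2197/14592)·5776/6591 + 11/16·37/99 = 1/8 ✓
b·Ac²: (-2197/14592)·(-304/507) + 11/16·(-1/99) = 1/12 ✓
b·A²c: 11/16·2/33 = 1/24 ✓; 4 stages ⇒ order 4.

4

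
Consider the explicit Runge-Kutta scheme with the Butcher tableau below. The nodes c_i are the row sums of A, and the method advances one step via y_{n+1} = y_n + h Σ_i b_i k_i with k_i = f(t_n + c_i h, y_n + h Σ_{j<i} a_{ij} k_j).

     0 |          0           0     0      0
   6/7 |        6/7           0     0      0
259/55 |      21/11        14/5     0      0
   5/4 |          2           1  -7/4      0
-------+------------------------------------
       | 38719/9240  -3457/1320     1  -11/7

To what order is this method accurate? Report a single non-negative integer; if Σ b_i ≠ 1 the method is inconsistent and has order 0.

b = (38719/9240, -3457/1320, 1, -11/7)
c = (0, 6/7, 259/55, 5/4)
Ac = (0, 0, 12/5, -11371/1540)
Σ b_i: 38719/9240·1 + (-3457/1320)·1 + 1·1 + (-11/7)·1 = 1 ✓
b·c: (-3457/1320)·6/7 + 1·259/55 + (-11/7)·5/4 = 1/2 ✓
b·c²: (-3457/1320)·36/49 + 1·67081/3025 + (-11/7)·25/16 = 42205139/2371600 ≠ 1/3 ⇒ order 2.
b·Ac: 1·12/5 + (-11/7)·(-11371/1540) = 13723/980 ≠ 1/6

2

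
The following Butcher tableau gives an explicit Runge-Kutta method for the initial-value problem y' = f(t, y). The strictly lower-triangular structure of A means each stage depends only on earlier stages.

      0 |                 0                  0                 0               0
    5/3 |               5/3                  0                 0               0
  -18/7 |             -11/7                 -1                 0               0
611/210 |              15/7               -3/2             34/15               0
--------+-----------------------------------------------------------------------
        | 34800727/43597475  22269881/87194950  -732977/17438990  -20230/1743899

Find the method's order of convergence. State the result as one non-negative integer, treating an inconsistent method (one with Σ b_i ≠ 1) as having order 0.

3

b = (34800727/43597475, 22269881/87194950, -732977/17438990, -20230/1743899)
c = (0, 5/3, -18/7, 611/210)
Ac = (0, 0, -5/3, -583/70)
Σ b_i: 34800727/43597475·1 + 22269881/87194950·1 + (-732977/17438990)·1 + (-20230/1743899)·1 = 1 ✓
b·c: 22269881/87194950·5/3 + (-732977/17438990)·(-18/7) + (-20230/1743899)·611/210 = 1/2 ✓
b·c²: 22269881/87194950·25/9 + (-732977/17438990)·324/49 + (-20230/1743899)·373321/44100 = 1/3 ✓
b·Ac: (-732977/17438990)·(-5/3) + (-20230/1743899)·(-583/70) = 1/6 ✓
b·c³: 22269881/87194950·125/27 + (-732977/17438990)·(-5832/343) + (-20230/1743899)·228099131/9261000 = 123922507477/76905945900 ≠ 1/4 ⇒ order 3.
b·(c∘Ac): (-732977/17438990)·30/7 + (-20230/1743899)·(-356213/14700) = 36977627/366218790 ≠ 1/8
b·Ac²: (-732977/17438990)·(-25/9) + (-20230/1743899)·15907/1470 = -1928543/219731274 ≠ 1/12
b·A²c: (-20230/1743899)·(-34/9) = 687820/15695091 ≠ 1/24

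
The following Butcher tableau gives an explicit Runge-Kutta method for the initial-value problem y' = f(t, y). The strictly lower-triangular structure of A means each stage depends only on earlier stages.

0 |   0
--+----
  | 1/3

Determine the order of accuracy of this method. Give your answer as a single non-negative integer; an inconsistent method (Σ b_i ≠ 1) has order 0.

0

b = (1/3)
c = (0)
Σ b_i: 1/3·1 = 1/3 ≠ 1 ⇒ order 0.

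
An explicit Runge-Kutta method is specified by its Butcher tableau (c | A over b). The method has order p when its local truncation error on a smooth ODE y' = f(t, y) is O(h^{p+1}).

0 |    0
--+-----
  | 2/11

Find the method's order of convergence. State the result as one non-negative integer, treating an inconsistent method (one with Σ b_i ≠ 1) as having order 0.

0

b = (2/11)
c = (0)
Σ b_i: 2/11·1 = 2/11 ≠ 1 ⇒ order 0.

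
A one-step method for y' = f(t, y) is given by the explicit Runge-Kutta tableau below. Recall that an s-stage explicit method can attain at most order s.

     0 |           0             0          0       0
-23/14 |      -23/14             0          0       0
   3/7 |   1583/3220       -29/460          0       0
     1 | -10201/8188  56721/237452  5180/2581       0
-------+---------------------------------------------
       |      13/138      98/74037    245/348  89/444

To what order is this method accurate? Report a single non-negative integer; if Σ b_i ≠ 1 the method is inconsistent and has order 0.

b = (13/138, 98/74037, 245/348, 89/444)
c = (0, -23/14, 3/7, 1)
Ac = (0, 0, 29/280, 333/712)
Σ b_i: 13/138·1 + 98/74037·1 + 245/348·1 + 89/444·1 = 1 ✓
b·c: 98/74037·(-23/14) + 245/348·3/7 + 89/444·1 = 1/2 ✓
b·c²: 98/74037·529/196 + 245/348·9/49 + 89/444·1 = 1/3 ✓
b·Ac: 245/348·29/280 + 89/444·333/712 = 1/6 ✓
b·c³: 98/74037·(-12167/2744) + 245/348·27/343 + 89/444·1 = 1/4 ✓
b·(c∘Ac): 245/348·87/1960 + 89/444·333/712 = 1/8 ✓
b·Ac²: 245/348·(-667/3920) + 89/444·1443/1424 = 1/12 ✓
b·A²c: 89/444·37/178 = 1/24 ✓; 4 stages ⇒ order 4.

4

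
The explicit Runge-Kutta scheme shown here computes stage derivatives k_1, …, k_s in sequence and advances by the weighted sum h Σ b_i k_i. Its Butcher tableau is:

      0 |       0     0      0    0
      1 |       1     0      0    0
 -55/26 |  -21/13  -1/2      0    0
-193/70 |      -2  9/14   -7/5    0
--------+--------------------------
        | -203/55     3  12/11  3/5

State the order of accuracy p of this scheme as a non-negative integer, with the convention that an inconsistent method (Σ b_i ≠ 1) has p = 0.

b = (-203/55, 3, 12/11, 3/5)
c = (0, 1, -55/26, -193/70)
Ac = (0, 0, -1/2, 328/91)
Σ b_i: (-203/55)·1 + 3·1 + 12/11·1 + 3/5·1 = 1 ✓
b·c: 3·1 + 12/11·(-55/26) + 3/5·(-193/70) = -4377/4550 ≠ 1/2 ⇒ order 1.

1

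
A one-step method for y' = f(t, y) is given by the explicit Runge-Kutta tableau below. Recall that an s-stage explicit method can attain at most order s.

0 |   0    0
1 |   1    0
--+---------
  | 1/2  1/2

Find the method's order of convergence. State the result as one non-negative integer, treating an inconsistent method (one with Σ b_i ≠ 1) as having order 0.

b = (1/2, 1/2)
c = (0, 1)
Σ b_i: 1/2·1 + 1/2·1 = 1 ✓
b·c: 1/2·1 = 1/2 ✓; 2 stages ⇒ order 2.

2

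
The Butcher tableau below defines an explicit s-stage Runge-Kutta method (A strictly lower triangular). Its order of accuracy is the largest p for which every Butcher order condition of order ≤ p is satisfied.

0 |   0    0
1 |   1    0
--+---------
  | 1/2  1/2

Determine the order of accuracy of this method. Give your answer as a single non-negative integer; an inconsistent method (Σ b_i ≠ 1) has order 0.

b = (1/2, 1/2)
c = (0, 1)
Σ b_i: 1/2·1 + 1/2·1 = 1 ✓
b·c: 1/2·1 = 1/2 ✓; 2 stages ⇒ order 2.

2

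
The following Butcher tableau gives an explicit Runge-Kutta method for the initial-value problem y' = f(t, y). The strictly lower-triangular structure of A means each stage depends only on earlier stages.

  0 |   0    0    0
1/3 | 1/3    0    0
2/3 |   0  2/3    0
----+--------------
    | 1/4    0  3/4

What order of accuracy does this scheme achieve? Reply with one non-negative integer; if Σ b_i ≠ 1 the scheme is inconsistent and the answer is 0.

3

b = (1/4, 0, 3/4)
c = (0, 1/3, 2/3)
Ac = (0, 0, 2/9)
Σ b_i: 1/4·1 + 3/4·1 = 1 ✓
b·c: 3/4·2/3 = 1/2 ✓
b·c²: 3/4·4/9 = 1/3 ✓
b·Ac: 3/4·2/9 = 1/6 ✓; 3 stages ⇒ order 3.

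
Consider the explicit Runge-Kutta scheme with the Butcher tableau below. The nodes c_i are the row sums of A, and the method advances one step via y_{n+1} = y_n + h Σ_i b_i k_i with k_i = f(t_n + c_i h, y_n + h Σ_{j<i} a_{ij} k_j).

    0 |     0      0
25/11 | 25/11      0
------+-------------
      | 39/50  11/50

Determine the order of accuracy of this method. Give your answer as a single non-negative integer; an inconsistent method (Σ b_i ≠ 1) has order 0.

b = (39/50, 11/50)
c = (0, 25/11)
Σ b_i: 39/50·1 + 11/50·1 = 1 ✓
b·c: 11/50·25/11 = 1/2 ✓; 2 stages ⇒ order 2.

2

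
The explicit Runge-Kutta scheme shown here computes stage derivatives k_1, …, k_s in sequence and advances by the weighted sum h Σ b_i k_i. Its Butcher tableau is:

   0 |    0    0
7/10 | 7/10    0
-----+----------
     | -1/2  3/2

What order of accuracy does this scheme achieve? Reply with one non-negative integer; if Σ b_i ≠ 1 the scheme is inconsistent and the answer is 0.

1

b = (-1/2, 3/2)
c = (0, 7/10)
Σ b_i: (-1/2)·1 + 3/2·1 = 1 ✓
b·c: 3/2·7/10 = 21/20 ≠ 1/2 ⇒ order 1.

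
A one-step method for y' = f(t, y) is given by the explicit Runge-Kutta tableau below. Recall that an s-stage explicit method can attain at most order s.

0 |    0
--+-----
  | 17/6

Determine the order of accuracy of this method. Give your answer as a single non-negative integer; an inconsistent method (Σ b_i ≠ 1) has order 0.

b = (17/6)
c = (0)
Σ b_i: 17/6·1 = 17/6 ≠ 1 ⇒ order 0.

0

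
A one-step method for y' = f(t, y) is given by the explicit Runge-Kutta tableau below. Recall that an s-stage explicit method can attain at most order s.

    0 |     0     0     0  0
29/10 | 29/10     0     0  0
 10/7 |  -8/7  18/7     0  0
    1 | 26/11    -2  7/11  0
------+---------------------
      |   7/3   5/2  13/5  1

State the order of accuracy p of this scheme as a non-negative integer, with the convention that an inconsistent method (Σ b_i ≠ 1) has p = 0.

b = (7/3, 5/2, 13/5, 1)
c = (0, 29/10, 10/7, 1)
Ac = (0, 0, 261/35, -269/55)
Σ b_i: 7/3·1 + 5/2·1 + 13/5·1 + 1·1 = 253/30 ≠ 1 ⇒ order 0.

0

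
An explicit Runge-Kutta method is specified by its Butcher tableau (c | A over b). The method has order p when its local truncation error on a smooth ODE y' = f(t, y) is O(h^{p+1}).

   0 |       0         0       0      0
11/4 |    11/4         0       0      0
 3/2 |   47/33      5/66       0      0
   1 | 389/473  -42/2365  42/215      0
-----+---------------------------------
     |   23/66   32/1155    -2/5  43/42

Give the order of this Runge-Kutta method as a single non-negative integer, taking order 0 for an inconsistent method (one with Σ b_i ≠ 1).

4

b = (23/66, 32/1155, -2/5, 43/42)
c = (0, 11/4, 3/2, 1)
Ac = (0, 0, 5/24, 21/86)
Σ b_i: 23/66·1 + 32/1155·1 + (-2/5)·1 + 43/42·1 = 1 ✓
b·c: 32/1155·11/4 + (-2/5)·3/2 + 43/42·1 = 1/2 ✓
b·c²: 32/1155·121/16 + (-2/5)·9/4 + 43/42·1 = 1/3 ✓
b·Ac: (-2/5)·5/24 + 43/42·21/86 = 1/6 ✓
b·c³: 32/1155·1331/64 + (-2/5)·27/8 + 43/42·1 = 1/4 ✓
b·(c∘Ac): (-2/5)·5/16 + 43/42·21/86 = 1/8 ✓
b·Ac²: (-2/5)·55/96 + 43/42·105/344 = 1/12 ✓
b·A²c: 43/42·7/172 = 1/24 ✓; 4 stages ⇒ order 4.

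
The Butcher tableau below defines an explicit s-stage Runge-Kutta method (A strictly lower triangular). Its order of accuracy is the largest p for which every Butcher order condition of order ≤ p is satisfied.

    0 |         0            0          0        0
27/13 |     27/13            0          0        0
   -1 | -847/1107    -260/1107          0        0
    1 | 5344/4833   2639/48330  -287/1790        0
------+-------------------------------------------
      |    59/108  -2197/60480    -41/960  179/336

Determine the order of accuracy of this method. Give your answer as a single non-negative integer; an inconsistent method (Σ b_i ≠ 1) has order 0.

4

b = (59/108, -2197/60480, -41/960, 179/336)
c = (0, 27/13, -1, 1)
Ac = (0, 0, -20/41, 49/179)
Σ b_i: 59/108·1 + (-2197/60480)·1 + (-41/960)·1 + 179/336·1 = 1 ✓
b·c: (-2197/60480)·27/13 + (-41/960)·(-1) + 179/336·1 = 1/2 ✓
b·c²: (-2197/60480)·729/169 + (-41/960)·1 + 179/336·1 = 1/3 ✓
b·Ac: (-41/960)·(-20/41) + 179/336·49/179 = 1/6 ✓
b·c³: (-2197/60480)·19683/2197 + (-41/960)·(-1) + 179/336·1 = 1/4 ✓
b·(c∘Ac): (-41/960)·20/41 + 179/336·49/179 = 1/8 ✓
b·Ac²: (-41/960)·(-540/533) + 179/336·175/2327 = 1/12 ✓
b·A²c: 179/336·14/179 = 1/24 ✓; 4 stages ⇒ order 4.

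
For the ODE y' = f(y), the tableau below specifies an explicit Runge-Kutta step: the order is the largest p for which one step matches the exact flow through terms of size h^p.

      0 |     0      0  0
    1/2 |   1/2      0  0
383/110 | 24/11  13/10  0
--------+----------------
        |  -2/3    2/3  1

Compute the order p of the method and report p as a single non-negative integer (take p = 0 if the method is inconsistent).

b = (-2/3, 2/3, 1)
c = (0, 1/2, 383/110)
Ac = (0, 0, 13/20)
Σ b_i: (-2/3)·1 + 2/3·1 + 1·1 = 1 ✓
b·c: 2/3·1/2 + 1·383/110 = 1259/330 ≠ 1/2 ⇒ order 1.

1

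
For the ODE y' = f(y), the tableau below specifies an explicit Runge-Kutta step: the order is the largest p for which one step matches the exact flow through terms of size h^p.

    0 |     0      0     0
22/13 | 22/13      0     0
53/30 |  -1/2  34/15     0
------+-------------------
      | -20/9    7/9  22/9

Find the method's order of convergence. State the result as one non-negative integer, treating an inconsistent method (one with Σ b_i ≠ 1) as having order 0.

1

b = (-20/9, 7/9, 22/9)
c = (0, 22/13, 53/30)
Ac = (0, 0, 748/195)
Σ b_i: (-20/9)·1 + 7/9·1 + 22/9·1 = 1 ✓
b·c: 7/9·22/13 + 22/9·53/30 = 9889/1755 ≠ 1/2 ⇒ order 1.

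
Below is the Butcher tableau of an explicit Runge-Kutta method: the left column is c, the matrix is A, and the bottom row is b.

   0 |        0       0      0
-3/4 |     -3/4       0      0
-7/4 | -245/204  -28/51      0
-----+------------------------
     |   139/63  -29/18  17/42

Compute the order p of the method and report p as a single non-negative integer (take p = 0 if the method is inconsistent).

3

b = (139/63, -29/18, 17/42)
c = (0, -3/4, -7/4)
Ac = (0, 0, 7/17)
Σ b_i: 139/63·1 + (-29/18)·1 + 17/42·1 = 1 ✓
b·c: (-29/18)·(-3/4) + 17/42·(-7/4) = 1/2 ✓
b·c²: (-29/18)·9/16 + 17/42·49/16 = 1/3 ✓
b·Ac: 17/42·7/17 = 1/6 ✓; 3 stages ⇒ order 3.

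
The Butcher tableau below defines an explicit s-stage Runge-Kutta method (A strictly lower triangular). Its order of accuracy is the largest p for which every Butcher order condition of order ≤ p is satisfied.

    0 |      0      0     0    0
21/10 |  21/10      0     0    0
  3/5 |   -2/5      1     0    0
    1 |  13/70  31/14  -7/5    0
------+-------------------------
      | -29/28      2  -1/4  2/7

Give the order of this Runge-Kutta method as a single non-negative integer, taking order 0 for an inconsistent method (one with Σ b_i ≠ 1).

1

b = (-29/28, 2, -1/4, 2/7)
c = (0, 21/10, 3/5, 1)
Ac = (0, 0, 21/10, 381/100)
Σ b_i: (-29/28)·1 + 2·1 + (-1/4)·1 + 2/7·1 = 1 ✓
b·c: 2·21/10 + (-1/4)·3/5 + 2/7·1 = 607/140 ≠ 1/2 ⇒ order 1.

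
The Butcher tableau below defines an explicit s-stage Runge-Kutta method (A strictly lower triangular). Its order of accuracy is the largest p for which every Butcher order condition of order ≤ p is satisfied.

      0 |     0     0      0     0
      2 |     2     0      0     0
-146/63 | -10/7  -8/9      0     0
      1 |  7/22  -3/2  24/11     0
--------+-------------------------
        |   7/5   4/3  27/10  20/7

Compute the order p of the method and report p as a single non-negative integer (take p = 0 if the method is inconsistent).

0

b = (7/5, 4/3, 27/10, 20/7)
c = (0, 2, -146/63, 1)
Ac = (0, 0, -16/9, -1861/231)
Σ b_i: 7/5·1 + 4/3·1 + 27/10·1 + 20/7·1 = 1741/210 ≠ 1 ⇒ order 0.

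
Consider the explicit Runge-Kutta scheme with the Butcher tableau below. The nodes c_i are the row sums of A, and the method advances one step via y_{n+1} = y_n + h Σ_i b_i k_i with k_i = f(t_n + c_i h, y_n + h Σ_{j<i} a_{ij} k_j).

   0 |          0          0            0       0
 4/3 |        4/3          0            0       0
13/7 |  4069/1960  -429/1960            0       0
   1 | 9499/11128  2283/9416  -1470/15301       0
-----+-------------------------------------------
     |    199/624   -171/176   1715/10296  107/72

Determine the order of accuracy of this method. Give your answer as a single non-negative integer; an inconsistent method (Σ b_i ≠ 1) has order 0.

4

b = (199/624, -171/176, 1715/10296, 107/72)
c = (0, 4/3, 13/7, 1)
Ac = (0, 0, -143/490, 31/214)
Σ b_i: 199/624·1 + (-171/176)·1 + 1715/10296·1 + 107/72·1 = 1 ✓
b·c: (-171/176)·4/3 + 1715/10296·13/7 + 107/72·1 = 1/2 ✓
b·c²: (-171/176)·16/9 + 1715/10296·169/49 + 107/72·1 = 1/3 ✓
b·Ac: 1715/10296·(-143/490) + 107/72·31/214 = 1/6 ✓
b·c³: (-171/176)·64/27 + 1715/10296·2197/343 + 107/72·1 = 1/4 ✓
b·(c∘Ac): 1715/10296·(-1859/3430) + 107/72·31/214 = 1/8 ✓
b·Ac²: 1715/10296·(-286/735) + 107/72·32/321 = 1/12 ✓
b·A²c: 107/72·3/107 = 1/24 ✓; 4 stages ⇒ order 4.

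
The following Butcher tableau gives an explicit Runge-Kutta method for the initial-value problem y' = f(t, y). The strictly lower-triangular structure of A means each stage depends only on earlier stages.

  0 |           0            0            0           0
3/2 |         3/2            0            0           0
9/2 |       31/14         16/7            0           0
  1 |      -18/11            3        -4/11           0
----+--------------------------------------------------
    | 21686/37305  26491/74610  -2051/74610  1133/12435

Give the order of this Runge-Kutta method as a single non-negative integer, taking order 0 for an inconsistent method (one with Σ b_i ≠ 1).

b = (21686/37305, 26491/74610, -2051/74610, 1133/12435)
c = (0, 3/2, 9/2, 1)
Ac = (0, 0, 24/7, 63/22)
Σ b_i: 21686/37305·1 + 26491/74610·1 + (-2051/74610)·1 + 1133/12435·1 = 1 ✓
b·c: 26491/74610·3/2 + (-2051/74610)·9/2 + 1133/12435·1 = 1/2 ✓
b·c²: 26491/74610·9/4 + (-2051/74610)·81/4 + 1133/12435·1 = 1/3 ✓
b·Ac: (-2051/74610)·24/7 + 1133/12435·63/22 = 1/6 ✓
b·c³: 26491/74610·27/8 + (-2051/74610)·729/8 + 1133/12435·1 = -120923/99480 ≠ 1/4 ⇒ order 3.
b·(c∘Ac): (-2051/74610)·108/7 + 1133/12435·63/22 = -1353/8290 ≠ 1/8
b·Ac²: (-2051/74610)·36/7 + 1133/12435·(-27/44) = -3271/16580 ≠ 1/12
b·A²c: 1133/12435·(-96/77) = -3296/29015 ≠ 1/24

3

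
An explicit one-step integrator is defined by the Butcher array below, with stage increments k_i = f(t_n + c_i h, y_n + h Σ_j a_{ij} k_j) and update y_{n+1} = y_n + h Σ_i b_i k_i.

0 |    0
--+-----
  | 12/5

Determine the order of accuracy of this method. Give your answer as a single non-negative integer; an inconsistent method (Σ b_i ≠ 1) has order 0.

0

b = (12/5)
c = (0)
Σ b_i: 12/5·1 = 12/5 ≠ 1 ⇒ order 0.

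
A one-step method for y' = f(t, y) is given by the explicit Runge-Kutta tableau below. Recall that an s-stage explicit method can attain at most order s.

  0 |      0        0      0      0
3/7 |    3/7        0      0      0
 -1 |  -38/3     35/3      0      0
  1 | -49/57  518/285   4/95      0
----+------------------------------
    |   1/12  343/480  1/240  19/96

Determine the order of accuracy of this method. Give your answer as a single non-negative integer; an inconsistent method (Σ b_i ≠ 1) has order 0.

4

b = (1/12, 343/480, 1/240, 19/96)
c = (0, 3/7, -1, 1)
Ac = (0, 0, 5, 14/19)
Σ b_i: 1/12·1 + 343/480·1 + 1/240·1 + 19/96·1 = 1 ✓
b·c: 343/480·3/7 + 1/240·(-1) + 19/96·1 = 1/2 ✓
b·c²: 343/480·9/49 + 1/240·1 + 19/96·1 = 1/3 ✓
b·Ac: 1/240·5 + 19/96·14/19 = 1/6 ✓
b·c³: 343/480·27/343 + 1/240·(-1) + 19/96·1 = 1/4 ✓
b·(c∘Ac): 1/240·(-5) + 19/96·14/19 = 1/8 ✓
b·Ac²: 1/240·15/7 + 19/96·50/133 = 1/12 ✓
b·A²c: 19/96·4/19 = 1/24 ✓; 4 stages ⇒ order 4.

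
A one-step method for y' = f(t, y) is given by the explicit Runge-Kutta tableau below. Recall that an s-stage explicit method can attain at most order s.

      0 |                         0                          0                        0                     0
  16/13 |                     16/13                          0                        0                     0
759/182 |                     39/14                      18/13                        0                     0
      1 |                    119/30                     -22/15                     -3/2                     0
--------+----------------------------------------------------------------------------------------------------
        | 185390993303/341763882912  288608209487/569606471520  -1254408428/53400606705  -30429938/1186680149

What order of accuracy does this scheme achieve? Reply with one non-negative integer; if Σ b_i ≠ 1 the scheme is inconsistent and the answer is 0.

3

b = (185390993303/341763882912, 288608209487/569606471520, -1254408428/53400606705, -30429938/1186680149)
c = (0, 16/13, 759/182, 1)
Ac = (0, 0, 288/169, -44011/5460)
Σ b_i: 185390993303/341763882912·1 + 288608209487/569606471520·1 + (-1254408428/53400606705)·1 + (-30429938/1186680149)·1 = 1 ✓
b·c: 288608209487/569606471520·16/13 + (-1254408428/53400606705)·759/182 + (-30429938/1186680149)·1 = 1/2 ✓
b·c²: 288608209487/569606471520·256/169 + (-1254408428/53400606705)·576081/33124 + (-30429938/1186680149)·1 = 1/3 ✓
b·Ac: (-1254408428/53400606705)·288/169 + (-30429938/1186680149)·(-44011/5460) = 1/6 ✓
b·c³: 288608209487/569606471520·4096/2197 + (-1254408428/53400606705)·437245479/6028568 + (-30429938/1186680149)·1 = -6610002638147/8423055697602 ≠ 1/4 ⇒ order 3.
b·(c∘Ac): (-1254408428/53400606705)·109296/15379 + (-30429938/1186680149)·(-44011/5460) = 239182180369/6016468355430 ≠ 1/8
b·Ac²: (-1254408428/53400606705)·4608/2197 + (-30429938/1186680149)·(-2163953/76440) = 11399097948583/16846111395204 ≠ 1/12
b·A²c: (-30429938/1186680149)·(-432/169) = 13145733216/200548945181 ≠ 1/24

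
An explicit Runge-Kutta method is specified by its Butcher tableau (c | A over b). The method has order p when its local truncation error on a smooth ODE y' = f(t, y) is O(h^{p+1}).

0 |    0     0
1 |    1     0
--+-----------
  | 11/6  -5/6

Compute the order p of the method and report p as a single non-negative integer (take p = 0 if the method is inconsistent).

1

b = (11/6, -5/6)
c = (0, 1)
Σ b_i: 11/6·1 + (-5/6)·1 = 1 ✓
b·c: (-5/6)·1 = -5/6 ≠ 1/2 ⇒ order 1.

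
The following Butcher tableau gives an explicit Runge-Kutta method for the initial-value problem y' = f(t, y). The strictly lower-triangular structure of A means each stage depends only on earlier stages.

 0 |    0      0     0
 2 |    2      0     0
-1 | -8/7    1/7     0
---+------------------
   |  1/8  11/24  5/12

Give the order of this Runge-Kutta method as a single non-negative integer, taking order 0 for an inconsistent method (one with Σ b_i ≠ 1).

2

b = (1/8, 11/24, 5/12)
c = (0, 2, -1)
Ac = (0, 0, 2/7)
Σ b_i: 1/8·1 + 11/24·1 + 5/12·1 = 1 ✓
b·c: 11/24·2 + 5/12·(-1) = 1/2 ✓
b·c²: 11/24·4 + 5/12·1 = 9/4 ≠ 1/3 ⇒ order 2.
b·Ac: 5/12·2/7 = 5/42 ≠ 1/6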